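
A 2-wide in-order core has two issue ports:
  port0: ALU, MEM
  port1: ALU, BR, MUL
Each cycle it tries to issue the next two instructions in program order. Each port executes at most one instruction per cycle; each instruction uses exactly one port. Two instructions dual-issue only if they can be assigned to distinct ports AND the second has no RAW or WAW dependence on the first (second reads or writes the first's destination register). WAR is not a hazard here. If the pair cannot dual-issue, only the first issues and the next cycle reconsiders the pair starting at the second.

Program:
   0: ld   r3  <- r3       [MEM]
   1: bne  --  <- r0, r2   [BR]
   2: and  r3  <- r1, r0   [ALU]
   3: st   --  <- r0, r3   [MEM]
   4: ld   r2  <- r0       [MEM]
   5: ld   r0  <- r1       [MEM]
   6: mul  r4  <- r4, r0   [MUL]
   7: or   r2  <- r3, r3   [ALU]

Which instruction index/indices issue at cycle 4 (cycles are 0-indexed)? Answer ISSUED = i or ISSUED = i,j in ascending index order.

  cy0 -> i0,i1 (ld.MEM bne.BR) pair
  cy1 -> i2 (and.ALU) RAW r3
  cy2 -> i3 (st.MEM) no-port MEM/MEM
  cy3 -> i4 (ld.MEM) no-port MEM/MEM
  cy4 -> i5 (ld.MEM) RAW r0
  cy5 -> i6,i7 (mul.MUL or.ALU) pair

ISSUED = 5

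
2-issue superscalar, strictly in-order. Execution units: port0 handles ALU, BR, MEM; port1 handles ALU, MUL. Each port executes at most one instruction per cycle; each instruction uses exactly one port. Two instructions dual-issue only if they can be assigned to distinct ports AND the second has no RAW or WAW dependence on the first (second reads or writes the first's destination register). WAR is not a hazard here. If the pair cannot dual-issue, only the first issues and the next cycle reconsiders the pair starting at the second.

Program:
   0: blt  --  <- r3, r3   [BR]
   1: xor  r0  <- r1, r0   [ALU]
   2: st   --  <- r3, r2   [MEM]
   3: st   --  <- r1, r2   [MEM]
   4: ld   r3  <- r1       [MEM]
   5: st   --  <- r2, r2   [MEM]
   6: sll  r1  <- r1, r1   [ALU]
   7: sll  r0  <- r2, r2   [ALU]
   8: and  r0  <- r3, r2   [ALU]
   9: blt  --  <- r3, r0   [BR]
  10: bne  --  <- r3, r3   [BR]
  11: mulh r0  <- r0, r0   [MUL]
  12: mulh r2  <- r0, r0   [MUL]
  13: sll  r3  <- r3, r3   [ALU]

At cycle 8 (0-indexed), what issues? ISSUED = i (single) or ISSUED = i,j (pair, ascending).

ISSUED = 10,11

c0: i0,i1 blt.BR+xor.ALU  2-wide
c1: i2 st.MEM  no-port MEM/MEM
c2: i3 st.MEM  no-port MEM/MEM
c3: i4 ld.MEM  no-port MEM/MEM
c4: i5,i6 st.MEM+sll.ALU  2-wide
c5: i7 sll.ALU  WAW r0
c6: i8 and.ALU  RAW r0
c7: i9 blt.BR  no-port BR/BR
c8: i10,i11 bne.BR+mulh.MUL  2-wide
c9: i12,i13 mulh.MUL+sll.ALU  2-wide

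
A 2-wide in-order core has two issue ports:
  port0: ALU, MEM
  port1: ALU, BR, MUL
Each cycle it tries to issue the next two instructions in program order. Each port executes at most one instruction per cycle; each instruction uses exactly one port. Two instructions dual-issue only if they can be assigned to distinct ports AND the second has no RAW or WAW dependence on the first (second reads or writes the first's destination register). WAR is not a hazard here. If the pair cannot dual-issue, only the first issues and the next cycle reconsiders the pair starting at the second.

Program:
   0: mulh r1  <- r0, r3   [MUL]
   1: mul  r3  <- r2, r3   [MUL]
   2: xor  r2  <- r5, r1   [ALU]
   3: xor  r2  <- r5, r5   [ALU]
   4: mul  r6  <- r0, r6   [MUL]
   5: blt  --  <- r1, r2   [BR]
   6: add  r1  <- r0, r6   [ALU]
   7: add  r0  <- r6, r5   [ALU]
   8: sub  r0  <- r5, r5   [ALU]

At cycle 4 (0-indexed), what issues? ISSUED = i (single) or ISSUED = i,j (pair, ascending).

c0: i0 mulh.MUL  no-port MUL/MUL
c1: i1,i2 mul.MUL/xor.ALU  pair
c2: i3,i4 xor.ALU/mul.MUL  pair
c3: i5,i6 blt.BR/add.ALU  pair
c4: i7 add.ALU  WAW r0
c5: i8 sub.ALU  tail

ISSUED = 7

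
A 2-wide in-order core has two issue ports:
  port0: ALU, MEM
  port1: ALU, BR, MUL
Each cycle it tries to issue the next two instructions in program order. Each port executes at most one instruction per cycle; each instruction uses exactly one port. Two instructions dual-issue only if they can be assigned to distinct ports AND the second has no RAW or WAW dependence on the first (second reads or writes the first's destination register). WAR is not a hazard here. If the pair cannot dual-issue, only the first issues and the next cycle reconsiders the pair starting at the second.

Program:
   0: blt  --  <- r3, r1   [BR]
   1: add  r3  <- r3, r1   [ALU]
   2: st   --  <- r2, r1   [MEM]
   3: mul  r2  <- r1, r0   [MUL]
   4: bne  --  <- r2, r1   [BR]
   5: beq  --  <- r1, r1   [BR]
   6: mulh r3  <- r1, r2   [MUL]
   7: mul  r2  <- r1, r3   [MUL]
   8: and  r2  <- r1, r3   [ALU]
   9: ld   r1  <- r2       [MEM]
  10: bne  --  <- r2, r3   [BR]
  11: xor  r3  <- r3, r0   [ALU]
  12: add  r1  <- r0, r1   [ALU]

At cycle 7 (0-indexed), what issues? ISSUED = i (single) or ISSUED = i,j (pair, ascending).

0. blt+add @i0,i1  | 2-wide
1. st+mul @i2,i3  | 2-wide
2. bne @i4  | no-port BR/BR
3. beq @i5  | no-port BR/MUL
4. mulh @i6  | no-port MUL/MUL
5. mul @i7  | WAW r2
6. and @i8  | RAW r2
7. ld+bne @i9,i10  | 2-wide
8. xor+add @i11,i12  | 2-wide

ISSUED = 9,10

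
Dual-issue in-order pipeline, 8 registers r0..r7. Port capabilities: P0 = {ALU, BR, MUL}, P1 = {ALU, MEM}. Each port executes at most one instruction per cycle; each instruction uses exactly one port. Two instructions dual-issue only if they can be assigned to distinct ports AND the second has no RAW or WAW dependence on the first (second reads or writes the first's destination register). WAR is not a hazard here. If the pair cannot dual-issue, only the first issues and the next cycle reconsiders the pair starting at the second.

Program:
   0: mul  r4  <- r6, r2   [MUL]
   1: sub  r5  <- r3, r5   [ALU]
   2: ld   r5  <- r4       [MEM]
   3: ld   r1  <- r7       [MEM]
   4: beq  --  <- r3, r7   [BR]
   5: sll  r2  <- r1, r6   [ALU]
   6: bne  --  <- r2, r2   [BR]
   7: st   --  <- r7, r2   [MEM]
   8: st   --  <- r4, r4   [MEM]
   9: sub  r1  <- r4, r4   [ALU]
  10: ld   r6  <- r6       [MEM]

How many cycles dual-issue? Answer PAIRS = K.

PAIRS = 4

[0] i0,i1  mul.MUL;sub.ALU  -- 2-wide
[1] i2  ld.MEM  -- no-port MEM/MEM
[2] i3,i4  ld.MEM;beq.BR  -- 2-wide
[3] i5  sll.ALU  -- RAW r2
[4] i6,i7  bne.BR;st.MEM  -- 2-wide
[5] i8,i9  st.MEM;sub.ALU  -- 2-wide
[6] i10  ld.MEM  -- tail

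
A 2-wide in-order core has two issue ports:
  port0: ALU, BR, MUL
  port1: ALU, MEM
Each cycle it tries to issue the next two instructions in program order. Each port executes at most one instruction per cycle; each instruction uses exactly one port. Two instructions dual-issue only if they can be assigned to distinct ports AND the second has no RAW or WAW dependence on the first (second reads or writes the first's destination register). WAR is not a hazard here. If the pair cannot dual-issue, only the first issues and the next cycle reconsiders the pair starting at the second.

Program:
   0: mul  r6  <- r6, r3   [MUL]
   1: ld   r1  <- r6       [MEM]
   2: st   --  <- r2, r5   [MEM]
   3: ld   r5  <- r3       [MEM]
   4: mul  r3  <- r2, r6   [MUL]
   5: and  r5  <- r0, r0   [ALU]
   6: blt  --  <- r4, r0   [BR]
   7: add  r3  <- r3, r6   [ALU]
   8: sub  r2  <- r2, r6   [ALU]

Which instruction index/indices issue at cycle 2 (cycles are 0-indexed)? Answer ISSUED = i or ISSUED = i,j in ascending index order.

ISSUED = 2

c0: i0 mul.MUL  RAW r6
c1: i1 ld.MEM  no-port MEM/MEM
c2: i2 st.MEM  no-port MEM/MEM
c3: i3&i4 ld.MEM mul.MUL  pair
c4: i5&i6 and.ALU blt.BR  pair
c5: i7&i8 add.ALU sub.ALU  pair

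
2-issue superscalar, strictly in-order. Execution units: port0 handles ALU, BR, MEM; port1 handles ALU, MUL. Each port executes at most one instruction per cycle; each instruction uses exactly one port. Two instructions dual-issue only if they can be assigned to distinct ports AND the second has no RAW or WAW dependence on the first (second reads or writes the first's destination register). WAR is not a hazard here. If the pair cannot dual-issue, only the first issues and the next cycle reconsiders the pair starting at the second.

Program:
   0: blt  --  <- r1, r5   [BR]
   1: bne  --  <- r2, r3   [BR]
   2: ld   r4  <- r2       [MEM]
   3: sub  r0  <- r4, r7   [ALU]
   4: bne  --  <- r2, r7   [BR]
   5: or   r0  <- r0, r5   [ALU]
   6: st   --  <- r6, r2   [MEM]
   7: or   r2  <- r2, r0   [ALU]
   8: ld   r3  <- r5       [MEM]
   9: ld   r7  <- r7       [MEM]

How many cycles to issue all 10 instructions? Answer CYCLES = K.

CYCLES = 7

#0 head=0: blt i0 no-port BR/BR
#1 head=1: bne i1 no-port BR/MEM
#2 head=2: ld i2 RAW r4
#3 head=3: sub bne i3&i4 2-wide
#4 head=5: or st i5&i6 2-wide
#5 head=7: or ld i7&i8 2-wide
#6 head=9: ld i9 tail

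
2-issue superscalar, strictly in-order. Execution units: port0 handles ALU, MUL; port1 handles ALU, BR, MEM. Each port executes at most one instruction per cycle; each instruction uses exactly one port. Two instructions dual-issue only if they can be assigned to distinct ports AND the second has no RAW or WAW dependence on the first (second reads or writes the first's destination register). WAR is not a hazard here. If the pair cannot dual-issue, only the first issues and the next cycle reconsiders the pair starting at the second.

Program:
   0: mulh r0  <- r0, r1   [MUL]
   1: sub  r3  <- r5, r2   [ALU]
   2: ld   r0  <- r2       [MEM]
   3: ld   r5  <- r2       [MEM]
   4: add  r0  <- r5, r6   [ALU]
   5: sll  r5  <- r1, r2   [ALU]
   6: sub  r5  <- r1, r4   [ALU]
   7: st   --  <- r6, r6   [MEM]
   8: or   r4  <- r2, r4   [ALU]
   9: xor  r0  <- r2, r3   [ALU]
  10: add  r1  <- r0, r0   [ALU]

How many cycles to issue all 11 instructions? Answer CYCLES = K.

CYCLES = 7

[0] i0/i1  mulh.MUL+sub.ALU  -- 2-wide
[1] i2  ld.MEM  -- no-port MEM/MEM
[2] i3  ld.MEM  -- RAW r5
[3] i4/i5  add.ALU+sll.ALU  -- 2-wide
[4] i6/i7  sub.ALU+st.MEM  -- 2-wide
[5] i8/i9  or.ALU+xor.ALU  -- 2-wide
[6] i10  add.ALU  -- tail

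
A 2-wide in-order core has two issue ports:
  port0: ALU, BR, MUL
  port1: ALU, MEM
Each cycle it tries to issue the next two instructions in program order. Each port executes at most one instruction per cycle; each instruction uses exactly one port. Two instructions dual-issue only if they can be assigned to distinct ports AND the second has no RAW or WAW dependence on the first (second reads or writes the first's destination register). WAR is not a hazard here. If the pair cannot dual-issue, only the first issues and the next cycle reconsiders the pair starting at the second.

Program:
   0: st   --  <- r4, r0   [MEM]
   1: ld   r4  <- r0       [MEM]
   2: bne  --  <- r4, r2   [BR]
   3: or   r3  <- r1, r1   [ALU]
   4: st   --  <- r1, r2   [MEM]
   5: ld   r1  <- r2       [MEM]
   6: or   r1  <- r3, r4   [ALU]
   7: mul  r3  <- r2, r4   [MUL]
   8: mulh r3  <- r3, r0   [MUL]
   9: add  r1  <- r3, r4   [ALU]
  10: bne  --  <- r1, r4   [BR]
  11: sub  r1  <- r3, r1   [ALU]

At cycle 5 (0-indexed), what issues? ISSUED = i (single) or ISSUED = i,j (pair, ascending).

ISSUED = 6,7

#0 head=0: st i0 no-port MEM/MEM
#1 head=1: ld i1 RAW r4
#2 head=2: bne or i2,i3 dual
#3 head=4: st i4 no-port MEM/MEM
#4 head=5: ld i5 WAW r1
#5 head=6: or mul i6,i7 dual
#6 head=8: mulh i8 RAW r3
#7 head=9: add i9 RAW r1
#8 head=10: bne sub i10,i11 dual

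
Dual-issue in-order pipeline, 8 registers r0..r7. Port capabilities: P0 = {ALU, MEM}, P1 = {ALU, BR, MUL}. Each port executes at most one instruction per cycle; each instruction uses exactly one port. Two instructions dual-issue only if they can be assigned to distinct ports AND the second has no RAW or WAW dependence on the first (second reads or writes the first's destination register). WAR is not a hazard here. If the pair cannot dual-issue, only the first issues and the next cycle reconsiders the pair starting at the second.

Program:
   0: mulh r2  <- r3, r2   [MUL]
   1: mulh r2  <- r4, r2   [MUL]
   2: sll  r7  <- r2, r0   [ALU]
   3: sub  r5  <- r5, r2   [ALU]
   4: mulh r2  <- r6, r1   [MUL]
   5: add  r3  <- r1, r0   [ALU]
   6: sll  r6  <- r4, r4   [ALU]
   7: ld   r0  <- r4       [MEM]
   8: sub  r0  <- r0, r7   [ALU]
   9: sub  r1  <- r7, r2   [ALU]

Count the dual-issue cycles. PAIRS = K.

t=0 i0:mulh.MUL ; no-port MUL/MUL
t=1 i1:mulh.MUL ; RAW r2
t=2 i2/i3:sll.ALU/sub.ALU ; 2-wide
t=3 i4/i5:mulh.MUL/add.ALU ; 2-wide
t=4 i6/i7:sll.ALU/ld.MEM ; 2-wide
t=5 i8/i9:sub.ALU/sub.ALU ; 2-wide

PAIRS = 4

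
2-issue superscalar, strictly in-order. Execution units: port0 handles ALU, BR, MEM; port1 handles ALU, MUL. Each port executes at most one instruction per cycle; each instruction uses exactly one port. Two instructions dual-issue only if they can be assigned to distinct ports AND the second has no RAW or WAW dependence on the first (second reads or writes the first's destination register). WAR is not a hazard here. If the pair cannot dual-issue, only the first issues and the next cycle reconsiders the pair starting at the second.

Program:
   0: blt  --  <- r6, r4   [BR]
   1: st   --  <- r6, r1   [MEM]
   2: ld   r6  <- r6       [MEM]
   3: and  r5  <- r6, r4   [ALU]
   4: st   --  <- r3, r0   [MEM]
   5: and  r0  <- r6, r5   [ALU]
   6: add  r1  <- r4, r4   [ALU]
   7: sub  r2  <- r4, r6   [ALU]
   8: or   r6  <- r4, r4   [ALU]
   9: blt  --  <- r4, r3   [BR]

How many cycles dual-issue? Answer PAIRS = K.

PAIRS = 3

[0] i0  blt.BR  -- no-port BR/MEM
[1] i1  st.MEM  -- no-port MEM/MEM
[2] i2  ld.MEM  -- RAW r6
[3] i3+i4  and.ALU/st.MEM  -- dual
[4] i5+i6  and.ALU/add.ALU  -- dual
[5] i7+i8  sub.ALU/or.ALU  -- dual
[6] i9  blt.BR  -- tail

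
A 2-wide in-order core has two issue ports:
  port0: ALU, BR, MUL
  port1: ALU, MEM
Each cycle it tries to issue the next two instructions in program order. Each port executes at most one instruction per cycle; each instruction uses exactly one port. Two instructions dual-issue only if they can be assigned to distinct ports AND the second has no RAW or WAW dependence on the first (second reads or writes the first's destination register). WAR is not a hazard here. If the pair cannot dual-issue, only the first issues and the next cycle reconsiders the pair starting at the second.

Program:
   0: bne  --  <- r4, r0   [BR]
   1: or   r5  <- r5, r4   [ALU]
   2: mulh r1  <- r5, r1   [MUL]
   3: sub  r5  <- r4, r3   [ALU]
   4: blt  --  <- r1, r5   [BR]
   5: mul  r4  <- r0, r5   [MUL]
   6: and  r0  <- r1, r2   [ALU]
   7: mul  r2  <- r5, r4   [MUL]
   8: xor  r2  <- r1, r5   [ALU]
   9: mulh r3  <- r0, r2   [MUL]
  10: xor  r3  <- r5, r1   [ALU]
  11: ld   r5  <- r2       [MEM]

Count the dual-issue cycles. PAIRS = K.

  cy0 -> i0+i1 (bne;or) dual
  cy1 -> i2+i3 (mulh;sub) dual
  cy2 -> i4 (blt) no-port BR/MUL
  cy3 -> i5+i6 (mul;and) dual
  cy4 -> i7 (mul) WAW r2
  cy5 -> i8 (xor) RAW r2
  cy6 -> i9 (mulh) WAW r3
  cy7 -> i10+i11 (xor;ld) dual

PAIRS = 4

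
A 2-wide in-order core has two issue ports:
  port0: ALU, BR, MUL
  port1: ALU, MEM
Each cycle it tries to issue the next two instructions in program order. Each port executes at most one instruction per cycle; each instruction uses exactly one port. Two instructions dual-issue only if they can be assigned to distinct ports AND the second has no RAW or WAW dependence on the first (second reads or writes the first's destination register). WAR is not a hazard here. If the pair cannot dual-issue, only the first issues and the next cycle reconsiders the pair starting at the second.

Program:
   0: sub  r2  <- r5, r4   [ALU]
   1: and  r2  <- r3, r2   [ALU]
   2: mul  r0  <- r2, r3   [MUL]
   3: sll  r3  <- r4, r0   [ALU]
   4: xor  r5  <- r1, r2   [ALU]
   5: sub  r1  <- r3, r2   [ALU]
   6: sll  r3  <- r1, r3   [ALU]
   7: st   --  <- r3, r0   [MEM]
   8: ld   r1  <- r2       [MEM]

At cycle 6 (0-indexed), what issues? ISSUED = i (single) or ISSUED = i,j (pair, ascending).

#0 head=0: sub i0 RAW+WAW r2
#1 head=1: and i1 RAW r2
#2 head=2: mul i2 RAW r0
#3 head=3: sll xor i3,i4 dual
#4 head=5: sub i5 RAW r1
#5 head=6: sll i6 RAW r3
#6 head=7: st i7 no-port MEM/MEM
#7 head=8: ld i8 tail

ISSUED = 7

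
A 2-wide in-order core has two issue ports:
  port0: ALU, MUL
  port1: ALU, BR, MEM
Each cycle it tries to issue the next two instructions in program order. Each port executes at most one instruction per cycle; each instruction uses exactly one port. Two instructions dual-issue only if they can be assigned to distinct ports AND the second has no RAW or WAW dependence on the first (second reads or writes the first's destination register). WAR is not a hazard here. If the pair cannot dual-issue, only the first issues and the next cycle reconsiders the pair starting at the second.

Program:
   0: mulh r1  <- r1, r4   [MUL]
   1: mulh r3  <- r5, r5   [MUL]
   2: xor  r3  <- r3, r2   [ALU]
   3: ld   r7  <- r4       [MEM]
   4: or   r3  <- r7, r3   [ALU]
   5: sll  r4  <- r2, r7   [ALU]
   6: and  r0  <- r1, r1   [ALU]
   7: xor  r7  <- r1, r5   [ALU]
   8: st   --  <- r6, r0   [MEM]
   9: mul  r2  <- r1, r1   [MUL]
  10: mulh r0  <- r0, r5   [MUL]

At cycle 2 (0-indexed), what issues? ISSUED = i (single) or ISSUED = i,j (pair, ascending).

0. mulh @i0  | no-port MUL/MUL
1. mulh @i1  | RAW+WAW r3
2. xor/ld @i2+i3  | 2-wide
3. or/sll @i4+i5  | 2-wide
4. and/xor @i6+i7  | 2-wide
5. st/mul @i8+i9  | 2-wide
6. mulh @i10  | tail

ISSUED = 2,3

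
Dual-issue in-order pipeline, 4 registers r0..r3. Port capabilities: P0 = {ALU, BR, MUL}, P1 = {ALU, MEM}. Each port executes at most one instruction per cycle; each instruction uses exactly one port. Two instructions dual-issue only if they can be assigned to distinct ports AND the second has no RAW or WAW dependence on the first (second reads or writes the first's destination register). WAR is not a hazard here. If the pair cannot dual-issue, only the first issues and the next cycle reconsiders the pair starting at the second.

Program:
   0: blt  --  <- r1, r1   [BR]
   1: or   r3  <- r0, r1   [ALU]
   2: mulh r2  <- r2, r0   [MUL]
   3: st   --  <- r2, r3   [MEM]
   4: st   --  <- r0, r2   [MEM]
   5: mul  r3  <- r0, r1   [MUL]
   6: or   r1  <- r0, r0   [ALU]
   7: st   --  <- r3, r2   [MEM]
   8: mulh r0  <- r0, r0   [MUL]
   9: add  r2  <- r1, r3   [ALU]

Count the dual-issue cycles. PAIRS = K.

PAIRS = 4

c0: i0&i1 blt+or  2-wide
c1: i2 mulh  RAW r2
c2: i3 st  no-port MEM/MEM
c3: i4&i5 st+mul  2-wide
c4: i6&i7 or+st  2-wide
c5: i8&i9 mulh+add  2-wide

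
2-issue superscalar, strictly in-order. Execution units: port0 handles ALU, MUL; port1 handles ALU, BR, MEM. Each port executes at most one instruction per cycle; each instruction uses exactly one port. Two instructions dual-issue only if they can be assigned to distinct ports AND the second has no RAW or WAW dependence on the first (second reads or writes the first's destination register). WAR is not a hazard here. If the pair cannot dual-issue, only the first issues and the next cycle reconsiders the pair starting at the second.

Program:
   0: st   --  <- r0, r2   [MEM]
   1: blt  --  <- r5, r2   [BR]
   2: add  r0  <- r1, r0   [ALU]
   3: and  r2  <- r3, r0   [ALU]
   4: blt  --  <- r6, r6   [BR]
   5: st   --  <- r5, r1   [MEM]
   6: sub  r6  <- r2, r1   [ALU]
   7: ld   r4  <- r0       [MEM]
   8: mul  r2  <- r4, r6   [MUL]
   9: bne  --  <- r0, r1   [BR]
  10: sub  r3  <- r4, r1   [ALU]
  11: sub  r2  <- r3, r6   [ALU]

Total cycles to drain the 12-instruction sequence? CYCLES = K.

c0: i0 st.MEM  no-port MEM/BR
c1: i1&i2 blt.BR;add.ALU  2-wide
c2: i3&i4 and.ALU;blt.BR  2-wide
c3: i5&i6 st.MEM;sub.ALU  2-wide
c4: i7 ld.MEM  RAW r4
c5: i8&i9 mul.MUL;bne.BR  2-wide
c6: i10 sub.ALU  RAW r3
c7: i11 sub.ALU  tail

CYCLES = 8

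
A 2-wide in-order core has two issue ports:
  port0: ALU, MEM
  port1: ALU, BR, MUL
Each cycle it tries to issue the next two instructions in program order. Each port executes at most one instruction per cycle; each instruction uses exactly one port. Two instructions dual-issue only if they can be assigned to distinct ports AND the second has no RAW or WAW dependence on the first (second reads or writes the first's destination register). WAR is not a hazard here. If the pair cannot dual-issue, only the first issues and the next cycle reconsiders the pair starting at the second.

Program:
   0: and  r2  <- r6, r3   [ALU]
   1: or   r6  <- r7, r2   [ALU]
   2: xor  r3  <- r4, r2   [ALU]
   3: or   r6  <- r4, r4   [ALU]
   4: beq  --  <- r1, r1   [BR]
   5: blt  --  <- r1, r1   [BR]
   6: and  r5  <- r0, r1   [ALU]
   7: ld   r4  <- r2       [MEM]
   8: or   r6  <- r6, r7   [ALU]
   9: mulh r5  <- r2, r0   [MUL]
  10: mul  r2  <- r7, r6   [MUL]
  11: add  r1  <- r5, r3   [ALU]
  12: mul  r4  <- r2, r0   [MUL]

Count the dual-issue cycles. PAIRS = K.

#0 head=0: and i0 RAW r2
#1 head=1: or xor i1,i2 dual
#2 head=3: or beq i3,i4 dual
#3 head=5: blt and i5,i6 dual
#4 head=7: ld or i7,i8 dual
#5 head=9: mulh i9 no-port MUL/MUL
#6 head=10: mul add i10,i11 dual
#7 head=12: mul i12 tail

PAIRS = 5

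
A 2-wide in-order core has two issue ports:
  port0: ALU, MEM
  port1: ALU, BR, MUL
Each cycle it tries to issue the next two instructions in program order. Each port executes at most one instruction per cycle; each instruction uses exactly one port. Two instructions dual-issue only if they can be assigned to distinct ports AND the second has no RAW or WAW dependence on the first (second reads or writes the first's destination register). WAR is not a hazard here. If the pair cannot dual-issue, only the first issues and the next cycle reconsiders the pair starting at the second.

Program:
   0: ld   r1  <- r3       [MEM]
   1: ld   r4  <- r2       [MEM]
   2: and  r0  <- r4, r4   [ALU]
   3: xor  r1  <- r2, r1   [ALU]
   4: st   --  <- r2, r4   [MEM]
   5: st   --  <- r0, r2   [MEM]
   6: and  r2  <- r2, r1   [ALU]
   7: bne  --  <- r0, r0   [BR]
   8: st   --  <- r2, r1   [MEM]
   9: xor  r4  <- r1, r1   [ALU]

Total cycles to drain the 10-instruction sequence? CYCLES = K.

t=0 i0:ld.MEM ; no-port MEM/MEM
t=1 i1:ld.MEM ; RAW r4
t=2 i2&i3:and.ALU xor.ALU ; dual
t=3 i4:st.MEM ; no-port MEM/MEM
t=4 i5&i6:st.MEM and.ALU ; dual
t=5 i7&i8:bne.BR st.MEM ; dual
t=6 i9:xor.ALU ; tail

CYCLES = 7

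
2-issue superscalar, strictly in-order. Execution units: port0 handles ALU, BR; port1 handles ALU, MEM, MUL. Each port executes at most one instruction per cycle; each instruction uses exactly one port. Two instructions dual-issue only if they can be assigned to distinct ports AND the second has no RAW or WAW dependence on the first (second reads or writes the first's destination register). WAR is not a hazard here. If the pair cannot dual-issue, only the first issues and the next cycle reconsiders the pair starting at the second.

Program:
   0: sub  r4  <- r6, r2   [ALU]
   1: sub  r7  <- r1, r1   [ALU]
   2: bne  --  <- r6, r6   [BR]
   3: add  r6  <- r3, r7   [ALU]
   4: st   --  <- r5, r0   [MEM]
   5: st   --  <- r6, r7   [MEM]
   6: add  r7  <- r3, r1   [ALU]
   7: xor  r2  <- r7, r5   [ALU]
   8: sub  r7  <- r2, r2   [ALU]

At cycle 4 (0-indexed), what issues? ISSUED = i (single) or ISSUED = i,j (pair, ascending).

ISSUED = 7

c0: i0&i1 sub+sub  pair
c1: i2&i3 bne+add  pair
c2: i4 st  no-port MEM/MEM
c3: i5&i6 st+add  pair
c4: i7 xor  RAW r2
c5: i8 sub  tail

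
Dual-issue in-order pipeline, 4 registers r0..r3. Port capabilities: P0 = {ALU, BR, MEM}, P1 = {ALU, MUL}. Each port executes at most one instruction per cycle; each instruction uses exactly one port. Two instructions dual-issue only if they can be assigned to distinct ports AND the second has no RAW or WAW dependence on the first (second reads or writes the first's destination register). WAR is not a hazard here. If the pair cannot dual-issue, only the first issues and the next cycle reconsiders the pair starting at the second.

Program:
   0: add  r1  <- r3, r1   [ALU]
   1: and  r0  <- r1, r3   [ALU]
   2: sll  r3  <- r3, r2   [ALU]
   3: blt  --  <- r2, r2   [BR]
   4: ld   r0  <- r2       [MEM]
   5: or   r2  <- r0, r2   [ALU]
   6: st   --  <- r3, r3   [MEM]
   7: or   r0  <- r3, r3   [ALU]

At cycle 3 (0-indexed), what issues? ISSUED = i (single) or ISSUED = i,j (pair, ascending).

0. add @i0  | RAW r1
1. and;sll @i1,i2  | dual
2. blt @i3  | no-port BR/MEM
3. ld @i4  | RAW r0
4. or;st @i5,i6  | dual
5. or @i7  | tail

ISSUED = 4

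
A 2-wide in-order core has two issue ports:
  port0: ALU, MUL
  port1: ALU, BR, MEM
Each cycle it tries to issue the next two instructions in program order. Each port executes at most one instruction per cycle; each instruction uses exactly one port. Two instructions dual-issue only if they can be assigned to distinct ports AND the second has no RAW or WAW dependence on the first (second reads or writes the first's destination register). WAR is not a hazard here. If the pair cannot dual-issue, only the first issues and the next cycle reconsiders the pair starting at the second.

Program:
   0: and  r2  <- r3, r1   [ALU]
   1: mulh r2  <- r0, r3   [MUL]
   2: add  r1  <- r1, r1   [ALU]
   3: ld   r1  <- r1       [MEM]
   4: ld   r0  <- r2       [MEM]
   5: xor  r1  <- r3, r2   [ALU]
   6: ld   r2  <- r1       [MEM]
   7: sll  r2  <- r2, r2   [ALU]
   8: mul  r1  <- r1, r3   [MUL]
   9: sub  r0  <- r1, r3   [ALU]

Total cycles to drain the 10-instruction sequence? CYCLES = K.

CYCLES = 7

0. and @i0  | WAW r2
1. mulh/add @i1&i2  | dual
2. ld @i3  | no-port MEM/MEM
3. ld/xor @i4&i5  | dual
4. ld @i6  | RAW+WAW r2
5. sll/mul @i7&i8  | dual
6. sub @i9  | tail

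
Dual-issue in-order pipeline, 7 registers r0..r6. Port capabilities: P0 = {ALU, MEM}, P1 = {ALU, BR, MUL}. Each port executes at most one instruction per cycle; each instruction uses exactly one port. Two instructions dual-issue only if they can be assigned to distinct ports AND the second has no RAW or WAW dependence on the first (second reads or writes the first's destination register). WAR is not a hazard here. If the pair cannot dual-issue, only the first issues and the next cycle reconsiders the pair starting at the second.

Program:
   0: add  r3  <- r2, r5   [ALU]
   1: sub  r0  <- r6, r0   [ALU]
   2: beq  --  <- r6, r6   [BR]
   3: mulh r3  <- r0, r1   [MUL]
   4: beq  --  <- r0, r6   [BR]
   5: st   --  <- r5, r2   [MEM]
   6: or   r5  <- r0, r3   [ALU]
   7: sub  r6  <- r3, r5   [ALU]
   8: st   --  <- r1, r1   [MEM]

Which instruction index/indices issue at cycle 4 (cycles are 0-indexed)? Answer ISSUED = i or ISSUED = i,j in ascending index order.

ISSUED = 6

[0] i0&i1  add sub  -- pair
[1] i2  beq  -- no-port BR/MUL
[2] i3  mulh  -- no-port MUL/BR
[3] i4&i5  beq st  -- pair
[4] i6  or  -- RAW r5
[5] i7&i8  sub st  -- pair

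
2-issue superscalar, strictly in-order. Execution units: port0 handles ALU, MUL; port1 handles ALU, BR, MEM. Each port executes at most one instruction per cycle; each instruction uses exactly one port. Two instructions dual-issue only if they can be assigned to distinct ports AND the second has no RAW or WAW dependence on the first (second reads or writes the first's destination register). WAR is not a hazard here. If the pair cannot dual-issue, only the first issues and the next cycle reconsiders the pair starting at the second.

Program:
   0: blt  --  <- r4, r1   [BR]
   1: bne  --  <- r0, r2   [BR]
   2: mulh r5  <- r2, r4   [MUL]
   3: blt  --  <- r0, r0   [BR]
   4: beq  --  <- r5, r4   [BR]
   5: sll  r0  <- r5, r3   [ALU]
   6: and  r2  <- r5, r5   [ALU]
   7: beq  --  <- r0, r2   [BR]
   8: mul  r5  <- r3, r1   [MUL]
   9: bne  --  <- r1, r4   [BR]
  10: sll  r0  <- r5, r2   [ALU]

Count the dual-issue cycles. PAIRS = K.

PAIRS = 4

  cy0 -> i0 (blt.BR) no-port BR/BR
  cy1 -> i1+i2 (bne.BR mulh.MUL) dual
  cy2 -> i3 (blt.BR) no-port BR/BR
  cy3 -> i4+i5 (beq.BR sll.ALU) dual
  cy4 -> i6 (and.ALU) RAW r2
  cy5 -> i7+i8 (beq.BR mul.MUL) dual
  cy6 -> i9+i10 (bne.BR sll.ALU) dual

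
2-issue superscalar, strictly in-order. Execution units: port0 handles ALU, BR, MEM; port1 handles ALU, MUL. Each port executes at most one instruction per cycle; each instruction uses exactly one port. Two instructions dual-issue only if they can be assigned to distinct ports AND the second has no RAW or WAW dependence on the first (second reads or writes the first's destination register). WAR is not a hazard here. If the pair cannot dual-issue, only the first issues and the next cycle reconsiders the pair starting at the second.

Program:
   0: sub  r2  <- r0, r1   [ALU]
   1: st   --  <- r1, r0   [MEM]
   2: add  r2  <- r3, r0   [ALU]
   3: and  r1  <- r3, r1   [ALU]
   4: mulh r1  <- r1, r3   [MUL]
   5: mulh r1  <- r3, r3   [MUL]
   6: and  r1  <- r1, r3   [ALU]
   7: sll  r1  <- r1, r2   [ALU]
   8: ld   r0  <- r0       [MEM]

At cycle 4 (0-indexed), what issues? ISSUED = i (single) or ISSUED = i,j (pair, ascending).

ISSUED = 6

  cy0 -> i0,i1 (sub st) dual
  cy1 -> i2,i3 (add and) dual
  cy2 -> i4 (mulh) no-port MUL/MUL
  cy3 -> i5 (mulh) RAW+WAW r1
  cy4 -> i6 (and) RAW+WAW r1
  cy5 -> i7,i8 (sll ld) dual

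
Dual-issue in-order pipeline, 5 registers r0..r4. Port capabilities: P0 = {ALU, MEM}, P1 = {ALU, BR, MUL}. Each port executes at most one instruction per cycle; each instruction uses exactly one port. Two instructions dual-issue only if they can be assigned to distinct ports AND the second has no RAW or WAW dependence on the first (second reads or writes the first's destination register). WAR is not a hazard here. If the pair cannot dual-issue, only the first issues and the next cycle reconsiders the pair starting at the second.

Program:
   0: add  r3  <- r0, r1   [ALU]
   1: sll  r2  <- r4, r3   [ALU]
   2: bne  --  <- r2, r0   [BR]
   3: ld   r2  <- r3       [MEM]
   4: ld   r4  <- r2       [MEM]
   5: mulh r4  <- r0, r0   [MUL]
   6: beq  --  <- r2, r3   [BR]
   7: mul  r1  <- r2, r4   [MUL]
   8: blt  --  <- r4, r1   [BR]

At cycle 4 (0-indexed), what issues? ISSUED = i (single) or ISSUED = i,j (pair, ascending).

ISSUED = 5

#0 head=0: add.ALU i0 RAW r3
#1 head=1: sll.ALU i1 RAW r2
#2 head=2: bne.BR+ld.MEM i2&i3 2-wide
#3 head=4: ld.MEM i4 WAW r4
#4 head=5: mulh.MUL i5 no-port MUL/BR
#5 head=6: beq.BR i6 no-port BR/MUL
#6 head=7: mul.MUL i7 no-port MUL/BR
#7 head=8: blt.BR i8 tail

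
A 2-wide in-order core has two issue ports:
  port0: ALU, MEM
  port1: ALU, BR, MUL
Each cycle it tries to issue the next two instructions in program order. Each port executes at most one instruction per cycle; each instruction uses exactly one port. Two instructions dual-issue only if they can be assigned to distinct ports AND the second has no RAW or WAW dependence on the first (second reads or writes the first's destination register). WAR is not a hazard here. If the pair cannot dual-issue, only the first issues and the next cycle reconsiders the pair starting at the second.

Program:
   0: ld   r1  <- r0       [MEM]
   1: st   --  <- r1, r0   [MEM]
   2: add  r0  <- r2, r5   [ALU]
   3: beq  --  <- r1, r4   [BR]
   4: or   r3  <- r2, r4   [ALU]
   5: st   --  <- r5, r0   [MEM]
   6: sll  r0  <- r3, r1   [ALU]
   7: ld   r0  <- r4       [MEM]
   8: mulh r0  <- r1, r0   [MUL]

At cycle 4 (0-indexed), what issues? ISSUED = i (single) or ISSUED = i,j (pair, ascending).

ISSUED = 7

#0 head=0: ld.MEM i0 no-port MEM/MEM
#1 head=1: st.MEM/add.ALU i1/i2 pair
#2 head=3: beq.BR/or.ALU i3/i4 pair
#3 head=5: st.MEM/sll.ALU i5/i6 pair
#4 head=7: ld.MEM i7 RAW+WAW r0
#5 head=8: mulh.MUL i8 tail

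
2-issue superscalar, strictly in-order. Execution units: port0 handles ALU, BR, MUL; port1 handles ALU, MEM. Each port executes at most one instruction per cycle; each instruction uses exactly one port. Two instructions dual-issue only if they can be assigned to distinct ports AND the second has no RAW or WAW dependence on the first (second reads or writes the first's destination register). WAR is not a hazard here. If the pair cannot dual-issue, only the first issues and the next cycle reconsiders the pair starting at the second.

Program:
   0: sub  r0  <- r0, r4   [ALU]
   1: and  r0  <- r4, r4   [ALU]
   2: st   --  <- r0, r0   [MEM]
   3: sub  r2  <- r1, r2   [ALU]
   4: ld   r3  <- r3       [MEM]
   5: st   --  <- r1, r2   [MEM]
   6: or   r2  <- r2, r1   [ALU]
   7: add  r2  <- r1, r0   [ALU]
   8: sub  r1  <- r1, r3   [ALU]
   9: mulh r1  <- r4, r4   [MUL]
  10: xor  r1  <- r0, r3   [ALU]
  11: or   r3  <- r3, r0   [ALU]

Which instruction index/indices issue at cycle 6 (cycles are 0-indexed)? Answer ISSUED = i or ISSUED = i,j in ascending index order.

ISSUED = 9

c0: i0 sub  WAW r0
c1: i1 and  RAW r0
c2: i2&i3 st;sub  dual
c3: i4 ld  no-port MEM/MEM
c4: i5&i6 st;or  dual
c5: i7&i8 add;sub  dual
c6: i9 mulh  WAW r1
c7: i10&i11 xor;or  dual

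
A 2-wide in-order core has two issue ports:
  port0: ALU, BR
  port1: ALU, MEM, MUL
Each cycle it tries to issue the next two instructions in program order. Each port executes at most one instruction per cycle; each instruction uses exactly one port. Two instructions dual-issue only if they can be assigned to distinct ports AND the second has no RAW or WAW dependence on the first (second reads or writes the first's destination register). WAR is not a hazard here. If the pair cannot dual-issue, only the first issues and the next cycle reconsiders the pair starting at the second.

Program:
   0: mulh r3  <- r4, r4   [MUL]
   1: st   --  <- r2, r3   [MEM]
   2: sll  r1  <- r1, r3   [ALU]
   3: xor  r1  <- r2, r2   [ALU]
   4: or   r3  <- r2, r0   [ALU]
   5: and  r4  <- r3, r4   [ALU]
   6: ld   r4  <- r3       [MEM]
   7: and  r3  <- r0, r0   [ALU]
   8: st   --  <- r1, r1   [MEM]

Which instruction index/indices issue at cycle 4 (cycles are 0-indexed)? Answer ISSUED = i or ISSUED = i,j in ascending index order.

#0 head=0: mulh.MUL i0 no-port MUL/MEM
#1 head=1: st.MEM;sll.ALU i1/i2 dual
#2 head=3: xor.ALU;or.ALU i3/i4 dual
#3 head=5: and.ALU i5 WAW r4
#4 head=6: ld.MEM;and.ALU i6/i7 dual
#5 head=8: st.MEM i8 tail

ISSUED = 6,7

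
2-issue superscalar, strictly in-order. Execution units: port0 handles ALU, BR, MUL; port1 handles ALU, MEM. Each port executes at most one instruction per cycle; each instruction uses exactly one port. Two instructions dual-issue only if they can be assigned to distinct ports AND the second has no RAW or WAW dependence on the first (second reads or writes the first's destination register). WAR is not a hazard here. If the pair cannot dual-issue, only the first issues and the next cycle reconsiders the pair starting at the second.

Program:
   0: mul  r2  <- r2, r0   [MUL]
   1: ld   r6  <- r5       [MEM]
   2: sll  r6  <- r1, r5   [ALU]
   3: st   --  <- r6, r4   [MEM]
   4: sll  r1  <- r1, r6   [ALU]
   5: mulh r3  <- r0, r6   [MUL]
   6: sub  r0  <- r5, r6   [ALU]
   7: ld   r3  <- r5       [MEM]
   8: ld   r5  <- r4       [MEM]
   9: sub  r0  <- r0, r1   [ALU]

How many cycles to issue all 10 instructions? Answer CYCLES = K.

CYCLES = 6

0. mul.MUL ld.MEM @i0+i1  | 2-wide
1. sll.ALU @i2  | RAW r6
2. st.MEM sll.ALU @i3+i4  | 2-wide
3. mulh.MUL sub.ALU @i5+i6  | 2-wide
4. ld.MEM @i7  | no-port MEM/MEM
5. ld.MEM sub.ALU @i8+i9  | 2-wide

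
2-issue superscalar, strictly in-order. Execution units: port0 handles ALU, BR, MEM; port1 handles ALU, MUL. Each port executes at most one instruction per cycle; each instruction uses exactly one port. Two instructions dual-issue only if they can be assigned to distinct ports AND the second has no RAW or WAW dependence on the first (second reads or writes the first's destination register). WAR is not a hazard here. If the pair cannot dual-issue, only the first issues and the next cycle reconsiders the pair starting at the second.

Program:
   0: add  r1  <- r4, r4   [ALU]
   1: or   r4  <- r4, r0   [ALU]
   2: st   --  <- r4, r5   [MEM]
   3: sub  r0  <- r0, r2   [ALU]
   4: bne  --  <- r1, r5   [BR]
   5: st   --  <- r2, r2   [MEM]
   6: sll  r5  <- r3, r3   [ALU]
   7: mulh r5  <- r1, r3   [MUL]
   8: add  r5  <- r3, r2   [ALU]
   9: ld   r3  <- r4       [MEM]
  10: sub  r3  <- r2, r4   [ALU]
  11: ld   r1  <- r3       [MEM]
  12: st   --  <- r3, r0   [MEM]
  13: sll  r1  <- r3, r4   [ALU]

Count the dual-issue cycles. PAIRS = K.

PAIRS = 5

  cy0 -> i0&i1 (add.ALU;or.ALU) dual
  cy1 -> i2&i3 (st.MEM;sub.ALU) dual
  cy2 -> i4 (bne.BR) no-port BR/MEM
  cy3 -> i5&i6 (st.MEM;sll.ALU) dual
  cy4 -> i7 (mulh.MUL) WAW r5
  cy5 -> i8&i9 (add.ALU;ld.MEM) dual
  cy6 -> i10 (sub.ALU) RAW r3
  cy7 -> i11 (ld.MEM) no-port MEM/MEM
  cy8 -> i12&i13 (st.MEM;sll.ALU) dual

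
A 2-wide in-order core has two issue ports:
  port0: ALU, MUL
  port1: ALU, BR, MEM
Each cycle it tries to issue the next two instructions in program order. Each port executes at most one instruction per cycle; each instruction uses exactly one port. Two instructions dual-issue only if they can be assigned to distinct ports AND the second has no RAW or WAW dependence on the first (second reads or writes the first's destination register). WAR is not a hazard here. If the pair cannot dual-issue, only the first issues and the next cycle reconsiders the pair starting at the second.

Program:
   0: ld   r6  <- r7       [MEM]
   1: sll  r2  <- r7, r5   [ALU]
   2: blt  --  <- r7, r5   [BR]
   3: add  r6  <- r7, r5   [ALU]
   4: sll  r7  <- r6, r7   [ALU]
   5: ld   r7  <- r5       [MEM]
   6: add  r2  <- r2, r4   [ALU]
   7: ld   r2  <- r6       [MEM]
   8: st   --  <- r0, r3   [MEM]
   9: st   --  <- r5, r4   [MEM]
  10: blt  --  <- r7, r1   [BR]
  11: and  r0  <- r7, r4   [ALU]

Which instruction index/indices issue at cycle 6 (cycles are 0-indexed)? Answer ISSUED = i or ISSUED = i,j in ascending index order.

ISSUED = 9

0. ld.MEM/sll.ALU @i0/i1  | pair
1. blt.BR/add.ALU @i2/i3  | pair
2. sll.ALU @i4  | WAW r7
3. ld.MEM/add.ALU @i5/i6  | pair
4. ld.MEM @i7  | no-port MEM/MEM
5. st.MEM @i8  | no-port MEM/MEM
6. st.MEM @i9  | no-port MEM/BR
7. blt.BR/and.ALU @i10/i11  | pair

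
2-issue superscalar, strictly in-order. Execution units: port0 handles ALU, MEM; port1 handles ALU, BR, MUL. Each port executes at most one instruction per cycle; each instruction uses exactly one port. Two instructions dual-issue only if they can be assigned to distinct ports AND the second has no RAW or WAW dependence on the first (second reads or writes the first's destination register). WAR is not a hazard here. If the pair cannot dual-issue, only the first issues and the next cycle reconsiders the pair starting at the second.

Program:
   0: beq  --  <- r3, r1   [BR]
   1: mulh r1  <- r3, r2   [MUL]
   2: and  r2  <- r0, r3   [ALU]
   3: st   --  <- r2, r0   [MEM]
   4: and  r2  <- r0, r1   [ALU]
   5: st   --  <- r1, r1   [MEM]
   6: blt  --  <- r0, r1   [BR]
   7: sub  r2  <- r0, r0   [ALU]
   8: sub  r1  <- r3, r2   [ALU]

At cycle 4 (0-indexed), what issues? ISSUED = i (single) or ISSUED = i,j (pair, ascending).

ISSUED = 7

t=0 i0:beq.BR ; no-port BR/MUL
t=1 i1/i2:mulh.MUL+and.ALU ; 2-wide
t=2 i3/i4:st.MEM+and.ALU ; 2-wide
t=3 i5/i6:st.MEM+blt.BR ; 2-wide
t=4 i7:sub.ALU ; RAW r2
t=5 i8:sub.ALU ; tail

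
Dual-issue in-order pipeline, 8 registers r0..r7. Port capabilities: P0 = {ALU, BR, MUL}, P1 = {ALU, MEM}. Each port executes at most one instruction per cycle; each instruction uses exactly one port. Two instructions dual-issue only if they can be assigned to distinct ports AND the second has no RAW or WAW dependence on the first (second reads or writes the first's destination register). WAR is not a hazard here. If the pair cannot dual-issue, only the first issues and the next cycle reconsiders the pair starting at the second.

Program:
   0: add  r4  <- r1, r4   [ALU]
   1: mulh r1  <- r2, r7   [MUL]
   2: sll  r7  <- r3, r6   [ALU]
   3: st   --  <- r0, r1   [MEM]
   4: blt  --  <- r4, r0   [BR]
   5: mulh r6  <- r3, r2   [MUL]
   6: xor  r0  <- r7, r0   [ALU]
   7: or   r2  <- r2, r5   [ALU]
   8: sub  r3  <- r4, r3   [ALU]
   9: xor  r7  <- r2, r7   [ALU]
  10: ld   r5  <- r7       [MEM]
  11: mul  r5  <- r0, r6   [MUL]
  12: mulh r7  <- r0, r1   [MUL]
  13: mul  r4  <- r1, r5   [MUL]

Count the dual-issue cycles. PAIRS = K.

0. add.ALU/mulh.MUL @i0,i1  | pair
1. sll.ALU/st.MEM @i2,i3  | pair
2. blt.BR @i4  | no-port BR/MUL
3. mulh.MUL/xor.ALU @i5,i6  | pair
4. or.ALU/sub.ALU @i7,i8  | pair
5. xor.ALU @i9  | RAW r7
6. ld.MEM @i10  | WAW r5
7. mul.MUL @i11  | no-port MUL/MUL
8. mulh.MUL @i12  | no-port MUL/MUL
9. mul.MUL @i13  | tail

PAIRS = 4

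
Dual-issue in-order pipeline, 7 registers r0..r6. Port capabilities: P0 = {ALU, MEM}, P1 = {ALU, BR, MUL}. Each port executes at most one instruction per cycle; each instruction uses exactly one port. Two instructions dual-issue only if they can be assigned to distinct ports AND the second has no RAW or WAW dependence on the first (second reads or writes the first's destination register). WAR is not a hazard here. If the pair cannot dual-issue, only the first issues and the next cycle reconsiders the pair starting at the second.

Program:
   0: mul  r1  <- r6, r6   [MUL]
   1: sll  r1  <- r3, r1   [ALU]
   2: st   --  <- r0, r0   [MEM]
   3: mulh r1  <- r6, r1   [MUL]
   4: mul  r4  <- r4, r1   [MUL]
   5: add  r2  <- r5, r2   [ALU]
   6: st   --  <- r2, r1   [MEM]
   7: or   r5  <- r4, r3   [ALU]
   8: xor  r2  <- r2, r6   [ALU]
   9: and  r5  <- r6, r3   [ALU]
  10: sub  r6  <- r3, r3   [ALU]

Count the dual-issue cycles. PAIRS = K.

PAIRS = 4

  cy0 -> i0 (mul.MUL) RAW+WAW r1
  cy1 -> i1,i2 (sll.ALU;st.MEM) pair
  cy2 -> i3 (mulh.MUL) no-port MUL/MUL
  cy3 -> i4,i5 (mul.MUL;add.ALU) pair
  cy4 -> i6,i7 (st.MEM;or.ALU) pair
  cy5 -> i8,i9 (xor.ALU;and.ALU) pair
  cy6 -> i10 (sub.ALU) tail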